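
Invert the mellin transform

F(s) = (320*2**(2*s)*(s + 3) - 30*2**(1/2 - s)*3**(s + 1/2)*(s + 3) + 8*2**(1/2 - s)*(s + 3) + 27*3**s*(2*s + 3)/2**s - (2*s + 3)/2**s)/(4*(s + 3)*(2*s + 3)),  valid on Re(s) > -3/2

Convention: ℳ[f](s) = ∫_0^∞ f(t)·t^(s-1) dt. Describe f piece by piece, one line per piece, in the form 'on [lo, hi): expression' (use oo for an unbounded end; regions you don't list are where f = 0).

split f at 1/2, 3/2: ℳ[f](s) collects 3 kernel integrals
∫ 4*t**(3/2)·t^(s-1) over [0, 1/2)
for t in [1/2, 3/2): the term is ∫ 2*t**3·t^(s-1)
segment 3/2 to 4 holds 5*t**(3/2); add its integral

on [0, 1/2): 4*t**(3/2)
on [1/2, 3/2): 2*t**3
on [3/2, 4): 5*t**(3/2)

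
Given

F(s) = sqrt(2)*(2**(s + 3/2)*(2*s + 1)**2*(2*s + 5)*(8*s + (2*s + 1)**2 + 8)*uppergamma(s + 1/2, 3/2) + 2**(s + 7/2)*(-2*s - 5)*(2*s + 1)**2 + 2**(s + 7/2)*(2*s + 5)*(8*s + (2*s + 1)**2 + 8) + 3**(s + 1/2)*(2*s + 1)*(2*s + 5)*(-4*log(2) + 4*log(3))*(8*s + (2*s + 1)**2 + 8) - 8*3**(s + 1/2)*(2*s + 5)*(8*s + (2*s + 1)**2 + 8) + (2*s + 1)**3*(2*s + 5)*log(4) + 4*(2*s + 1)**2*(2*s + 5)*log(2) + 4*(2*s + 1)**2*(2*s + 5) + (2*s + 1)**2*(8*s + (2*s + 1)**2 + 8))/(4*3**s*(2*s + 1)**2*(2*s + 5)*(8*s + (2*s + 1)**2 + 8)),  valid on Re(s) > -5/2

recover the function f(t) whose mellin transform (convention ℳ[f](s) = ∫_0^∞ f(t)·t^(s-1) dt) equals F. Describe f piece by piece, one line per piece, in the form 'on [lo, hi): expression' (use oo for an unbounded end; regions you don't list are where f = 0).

on [0, 1/3): 9*sqrt(6)*t**(5/2)/8
on [1/3, 2/3): 3*sqrt(6)*t**(3/2)*log(3*t/2)/4
on [2/3, 1): sqrt(6)*sqrt(t)*log(3*t/2)/2
on [1, oo): sqrt(6)*sqrt(t)*exp(-3*t/2)/2

invert the common scale on t to get t**(5/2) on [0, 1/2); t**(3/2)*log(t) on [1/2, 1); sqrt(t)*log(t) on [1, 3/2); …
strip the shared t-power: t**2 on [0, 1/2); t*log(t) on [1/2, 1); log(t) on [1, 3/2); …
the 4 pieces separated at 1/3, 2/3, 1 each add one integral
on [0, 1/3) integrate f = 9*sqrt(6)*t**(5/2)/8 against the kernel
on [1/3, 2/3): add ∫ 3*sqrt(6)*t**(3/2)*log(3*t/2)/4·t^(s-1) dt
∫ over [2/3, 1) of sqrt(6)*sqrt(t)*log(3*t/2)/2·t^(s-1) joins the sum
the [1, ∞) slice contributes ∫ sqrt(6)*sqrt(t)*exp(-3*t/2)/2·t^(s-1) dt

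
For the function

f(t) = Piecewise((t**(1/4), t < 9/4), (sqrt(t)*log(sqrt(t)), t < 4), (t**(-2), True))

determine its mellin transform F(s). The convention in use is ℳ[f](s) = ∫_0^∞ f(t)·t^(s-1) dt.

(64*2**(4*s)*s*(2*s - 4)*(4*s + 1)*log(2) - 32*2**(4*s)*(2*s - 4)*(4*s + 1) + 32*2**(4*s)*(2*s - 4)*(4*s + 1)*log(2) - 2**(4*s)*(4*s + 1)*(4*s**2 + 4*s + 1) - 48*3**(2*s)*s*(2*s - 4)*(4*s + 1)*log(3) + 48*3**(2*s)*s*(2*s - 4)*(4*s + 1)*log(2) - 24*3**(2*s)*(2*s - 4)*(4*s + 1)*log(3) + 24*3**(2*s)*(2*s - 4)*(4*s + 1)*log(2) + 24*3**(2*s)*(2*s - 4)*(4*s + 1) + 16*3**(2*s)*sqrt(6)*(2*s - 4)*(4*s**2 + 4*s + 1))/(8*2**(2*s)*(2*s - 4)*(4*s + 1)*(4*s**2 + 4*s + 1))
  -1/4 < Re(s) < 2

invert the power substitution to get sqrt(t) on [0, 3/2); t*log(t) on [3/2, 2); t**(-4) on [2, ∞)
along the cuts 9/4, 4, ℳ[f](s) splits into 3 integrals
on [0, 9/4): add ∫ t**(1/4)·t^(s-1) dt
∫ over [9/4, 4) of sqrt(t)*log(sqrt(t))·t^(s-1) joins the sum
∫ t**(-2)·t^(s-1) over [4, ∞)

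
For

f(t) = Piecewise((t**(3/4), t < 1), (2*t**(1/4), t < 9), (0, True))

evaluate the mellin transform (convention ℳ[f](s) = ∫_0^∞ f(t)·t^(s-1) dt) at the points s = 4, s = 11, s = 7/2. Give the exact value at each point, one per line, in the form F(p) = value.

F(4) = -84/323 + 52488*sqrt(3)/17
F(11) = -196/2115 + 27894275208*sqrt(3)/5
F(7/2) = -76/255 + 5832*sqrt(3)/5

remove the power substitution first: t**(3/2) on [0, 1); 2*sqrt(t) on [1, 3)
along the cuts 1, ℳ[f](s) splits into 2 integrals
[0, 1) adds the kernel integral of t**(3/4)
over [1, 9), the kernel integral of 2*t**(1/4) enters the sum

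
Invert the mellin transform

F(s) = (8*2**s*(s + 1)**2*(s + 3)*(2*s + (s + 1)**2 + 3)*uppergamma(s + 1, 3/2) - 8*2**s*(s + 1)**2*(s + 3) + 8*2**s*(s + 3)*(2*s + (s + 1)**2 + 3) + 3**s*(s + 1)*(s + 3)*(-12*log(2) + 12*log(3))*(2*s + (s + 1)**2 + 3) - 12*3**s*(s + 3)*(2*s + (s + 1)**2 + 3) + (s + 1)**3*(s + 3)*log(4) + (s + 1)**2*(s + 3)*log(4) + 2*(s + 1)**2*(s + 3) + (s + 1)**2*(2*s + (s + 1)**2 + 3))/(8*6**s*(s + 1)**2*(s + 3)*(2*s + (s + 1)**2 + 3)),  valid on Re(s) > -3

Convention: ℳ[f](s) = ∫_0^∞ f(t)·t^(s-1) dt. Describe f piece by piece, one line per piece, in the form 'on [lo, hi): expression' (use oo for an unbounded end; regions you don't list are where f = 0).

on [0, 1/6): 27*t**3
on [1/6, 1/3): 9*t**2*log(3*t)
on [1/3, 1/2): 3*t*log(3*t)
on [1/2, oo): 3*t*exp(-3*t)

invert the common scale on t to get t**3 on [0, 1/2); t**2*log(t) on [1/2, 1); t*log(t) on [1, 3/2); …
strip the shared t-power: t**2 on [0, 1/2); t*log(t) on [1/2, 1); log(t) on [1, 3/2); …
decompose at 1/6, 1/3, 1/2; ℳ[f](s) sums the 4 pieces' integrals
on [0, 1/6): add ∫ 27*t**3·t^(s-1) dt
∫ over [1/6, 1/3) of 9*t**2*log(3*t)·t^(s-1) joins the sum
piece [1/3, 1/2): integrate 3*t*log(3*t) against the kernel
∫ over [1/2, ∞) of 3*t*exp(-3*t)·t^(s-1) joins the sum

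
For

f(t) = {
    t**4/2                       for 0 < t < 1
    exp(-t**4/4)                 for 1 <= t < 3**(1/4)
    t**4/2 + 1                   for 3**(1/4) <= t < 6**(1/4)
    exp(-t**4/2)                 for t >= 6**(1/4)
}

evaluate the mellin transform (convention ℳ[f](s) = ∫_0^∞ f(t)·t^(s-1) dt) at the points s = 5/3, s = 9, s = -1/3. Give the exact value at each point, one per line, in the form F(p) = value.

reversing the power substitution: t**2/2 on [0, 1); exp(-t**2/4) on [1, sqrt(3)); t**2/2 + 1 on [sqrt(3), sqrt(6)); …
back out the power substitution: t/2 on [0, 1); exp(-t/4) on [1, 3); t/2 + 1 on [3, 6); …
strip the common scale on t: t on [0, 1/2); exp(-t/2) on [1/2, 3/2); t + 1 on [3/2, 3); …
summing 4 kernel integrals split by 1, 3**(1/4), 6**(1/4) yields ℳ[f](s)
for t in [0, 1): the term is ∫ t**4/2·t^(s-1)
over [1, 3**(1/4)), the kernel integral of exp(-t**4/4) enters the sum
segment [3**(1/4), 6**(1/4)) carries (t**4/2 + 1); integrate it
for t in [6**(1/4), ∞): the term is ∫ exp(-t**4/2)·t^(s-1)

F(5/3) = -147*3**(5/12)/170 - 2**(5/6)*uppergamma(5/12, 3/4)/4 + 2**(5/12)*uppergamma(5/12, 3)/4 + 3/34 + 2**(5/6)*uppergamma(5/12, 1/4)/4 + 96*6**(5/12)/85
F(9) = -4*sqrt(2)*uppergamma(9/4, 3/4) - 53*3**(1/4)/26 + 1/26 + 2**(1/4)*uppergamma(9/4, 3) + 4*sqrt(2)*uppergamma(9/4, 1/4) + 160*6**(1/4)/13
F(-1/3) = -4*6**(11/12)/11 - 2**(5/6)*uppergamma(-1/12, 3/4)/8 + 2**(11/12)*uppergamma(-1/12, 3)/8 + 3/22 + 2**(5/6)*uppergamma(-1/12, 1/4)/8 + 19*3**(11/12)/22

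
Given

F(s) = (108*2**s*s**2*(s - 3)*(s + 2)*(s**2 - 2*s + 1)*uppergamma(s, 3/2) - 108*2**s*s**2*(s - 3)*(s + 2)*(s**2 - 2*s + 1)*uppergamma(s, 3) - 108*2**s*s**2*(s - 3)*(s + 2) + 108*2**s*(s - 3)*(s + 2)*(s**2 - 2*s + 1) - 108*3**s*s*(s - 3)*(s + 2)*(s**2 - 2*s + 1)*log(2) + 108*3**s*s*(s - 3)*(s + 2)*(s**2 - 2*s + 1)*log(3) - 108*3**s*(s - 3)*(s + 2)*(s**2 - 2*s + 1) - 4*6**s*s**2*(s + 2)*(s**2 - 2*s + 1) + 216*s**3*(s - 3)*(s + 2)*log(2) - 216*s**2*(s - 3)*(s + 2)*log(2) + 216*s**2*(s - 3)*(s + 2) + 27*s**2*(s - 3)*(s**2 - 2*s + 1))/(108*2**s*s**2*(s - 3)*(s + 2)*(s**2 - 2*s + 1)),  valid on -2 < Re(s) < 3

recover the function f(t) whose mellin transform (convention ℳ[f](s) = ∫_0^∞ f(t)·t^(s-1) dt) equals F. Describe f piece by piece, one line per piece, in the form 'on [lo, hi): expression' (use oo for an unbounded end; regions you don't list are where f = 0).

f breaks at 1/2, 1, 3/2, 3 into 5 integrals to sum
on [0, 1/2) integrate f = t**2 against the kernel
over [1/2, 1), the kernel integral of log(t)/t enters the sum
for t in [1, 3/2): the term is ∫ log(t)·t^(s-1)
over [3/2, 3), the kernel integral of exp(-t) enters the sum
∫ t**(-3)·t^(s-1) over [3, ∞)

on [0, 1/2): t**2
on [1/2, 1): log(t)/t
on [1, 3/2): log(t)
on [3/2, 3): exp(-t)
on [3, oo): t**(-3)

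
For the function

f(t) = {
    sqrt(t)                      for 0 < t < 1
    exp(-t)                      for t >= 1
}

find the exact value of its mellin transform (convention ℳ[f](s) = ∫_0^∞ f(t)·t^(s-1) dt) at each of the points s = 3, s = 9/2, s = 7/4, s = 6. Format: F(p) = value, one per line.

F(3) = 2/7 + 5*exp(-1)
F(9/2) = (E*(16 + 525*sqrt(pi)*erfc(1)) + 2110)*exp(-1)/80
F(7/4) = 4/9 + uppergamma(7/4, 1)
F(6) = 2/13 + 326*exp(-1)

treat the 2 regions marked off by 1 separately and sum
piece [0, 1): integrate sqrt(t) against the kernel
on [1, ∞) integrate f = exp(-t) against the kernel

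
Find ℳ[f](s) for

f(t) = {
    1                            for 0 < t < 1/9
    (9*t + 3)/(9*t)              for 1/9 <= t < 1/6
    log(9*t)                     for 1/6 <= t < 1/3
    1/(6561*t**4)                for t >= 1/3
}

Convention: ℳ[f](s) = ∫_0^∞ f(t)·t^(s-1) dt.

2**(1 - s)*(-162*2**(s - 1)*(s - 4)*(s - 1)*(2*s + (s - 1)**2 - 1) - 162*2**(s - 1)*(s - 4)*(2*s + (s - 1)**2 - 1) - 81*3**(s - 1)*s*(s - 4)*(s - 1)**2*log(3) + 81*3**(s - 1)*s*(s - 4)*(s - 1)**2*log(2) - 81*3**(s - 1)*s*(s - 4)*(s - 1)*log(3) + 81*3**(s - 1)*s*(s - 4)*(s - 1)*log(2) + 81*3**(s - 1)*s*(s - 4)*(s - 1) + 243*3**(s - 1)*(s - 4)*(s - 1)*(2*s + (s - 1)**2 - 1) + 162*3**(s - 1)*(s - 4)*(2*s + (s - 1)**2 - 1) + 162*6**(s - 1)*s*(s - 4)*(s - 1)**2*log(3) - 162*6**(s - 1)*s*(s - 4)*(s - 1) + 162*6**(s - 1)*s*(s - 4)*(s - 1)*log(3) - 2*6**(s - 1)*s*(s - 1)*(2*s + (s - 1)**2 - 1))/(54*3**(2*s)*s*(s - 4)*(s - 1)*(2*s + (s - 1)**2 - 1))
  0 < Re(s) < 4

back out the common scale on t: 1 on [0, 1/3); (3*t + 3)/(3*t) on [1/3, 1/2); log(3*t) on [1/2, 1); …
remove the common scale on t first: 1 on [0, 1); (t + 3)/t on [1, 3/2); log(t) on [3/2, 3); …
strip the shared t-power: t on [0, 1); t + 3 on [1, 3/2); t*log(t) on [3/2, 3); …
along the cuts 1/9, 1/6, 1/3, ℳ[f](s) splits into 4 integrals
segment [0, 1/9) carries 1; integrate it
segment 1/9 to 1/6 holds (9*t + 3)/(9*t); add its integral
on [1/6, 1/3): add ∫ log(9*t)·t^(s-1) dt
between 1/3 and ∞ the integrand is 1/(6561*t**4)·t^(s-1)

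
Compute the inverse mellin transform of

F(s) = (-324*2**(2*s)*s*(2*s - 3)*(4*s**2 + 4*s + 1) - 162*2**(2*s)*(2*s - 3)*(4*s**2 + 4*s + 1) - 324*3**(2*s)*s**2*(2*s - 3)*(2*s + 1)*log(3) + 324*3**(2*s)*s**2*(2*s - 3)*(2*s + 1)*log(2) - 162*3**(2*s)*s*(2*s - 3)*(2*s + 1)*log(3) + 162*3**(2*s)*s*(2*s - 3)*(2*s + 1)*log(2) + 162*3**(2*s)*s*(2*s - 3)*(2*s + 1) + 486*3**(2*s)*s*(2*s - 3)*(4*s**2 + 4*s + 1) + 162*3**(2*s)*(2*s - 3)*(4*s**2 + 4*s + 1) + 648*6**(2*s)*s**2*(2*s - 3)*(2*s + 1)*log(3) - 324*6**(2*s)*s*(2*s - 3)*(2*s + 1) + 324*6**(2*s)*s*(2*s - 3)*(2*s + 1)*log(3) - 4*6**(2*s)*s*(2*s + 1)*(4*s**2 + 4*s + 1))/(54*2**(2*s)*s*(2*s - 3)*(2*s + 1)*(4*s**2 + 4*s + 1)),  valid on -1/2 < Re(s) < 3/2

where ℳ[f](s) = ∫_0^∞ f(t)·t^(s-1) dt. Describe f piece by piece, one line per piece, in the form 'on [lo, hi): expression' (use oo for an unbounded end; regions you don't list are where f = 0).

on [0, 1): sqrt(t)
on [1, 9/4): sqrt(t) + 3
on [9/4, 9): sqrt(t)*log(sqrt(t))
on [9, oo): t**(-3/2)

invert the power substitution to get t on [0, 1); t + 3 on [1, 3/2); t*log(t) on [3/2, 3); …
the 4 pieces separated at 1, 9/4, 9 each add one integral
segment [0, 1) carries sqrt(t); integrate it
segment [1, 9/4) carries (sqrt(t) + 3); integrate it
the [9/4, 9) slice contributes ∫ sqrt(t)*log(sqrt(t))·t^(s-1) dt
on [9, ∞) integrate f = t**(-3/2) against the kernel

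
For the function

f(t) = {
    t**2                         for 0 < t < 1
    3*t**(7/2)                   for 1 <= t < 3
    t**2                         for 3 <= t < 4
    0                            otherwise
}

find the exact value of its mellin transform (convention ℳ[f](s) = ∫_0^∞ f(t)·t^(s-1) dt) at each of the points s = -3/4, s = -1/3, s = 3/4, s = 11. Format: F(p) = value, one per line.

F(-3/4) = -12*3**(1/4)/5 - 16/55 + 16*sqrt(2)/5 + 108*3**(3/4)/11
F(-1/3) = -9*3**(2/3)/5 - 33/95 + 24*2**(1/3)/5 + 486*3**(1/6)/19
F(3/4) = -36*3**(3/4)/11 - 64/187 + 128*sqrt(2)/11 + 972*3**(1/4)/17
F(11) = 28697814*sqrt(3)/29 + 1899921640/377

f breaks at 1, 3 into 3 integrals to sum
segment [0, 1) carries t**2; integrate it
segment 1 to 3 holds 3*t**(7/2); add its integral
segment 3 to 4 holds t**2; add its integral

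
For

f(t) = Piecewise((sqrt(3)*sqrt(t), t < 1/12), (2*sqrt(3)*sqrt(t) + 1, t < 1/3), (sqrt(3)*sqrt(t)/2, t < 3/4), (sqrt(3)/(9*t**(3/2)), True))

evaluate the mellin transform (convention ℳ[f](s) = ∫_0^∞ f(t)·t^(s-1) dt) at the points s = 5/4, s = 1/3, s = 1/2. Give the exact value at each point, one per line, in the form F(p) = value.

reversing the common scale on t: sqrt(t) on [0, 1/4); 2*sqrt(t) + 1 on [1/4, 1); sqrt(t)/2 on [1, 9/4); …
remove the power substitution first: t on [0, 1/2); 2*t + 1 on [1/2, 1); t/2 on [1, 3/2); …
linearity at 1/12, 1/3, 3/4 turns ℳ[f](s) into 4 summed integrals
on [0, 1/12) integrate f = sqrt(3)*sqrt(t) against the kernel
the [1/12, 1/3) slice contributes ∫ (2*sqrt(3)*sqrt(t) + 1)·t^(s-1) dt
∫ over [1/3, 3/4) of sqrt(3)*sqrt(t)/2·t^(s-1) joins the sum
segment [3/4, ∞) carries sqrt(3)/(9*t**(3/2)); integrate it

F(5/4) = sqrt(2)*3**(3/4)*(-114 + 696*sqrt(2) + 1525*sqrt(3))/7560
F(1/3) = -3*18**(1/3)/5 + 727*6**(1/3)/1260 + 8*3**(2/3)/5
F(1/2) = 275*sqrt(3)/216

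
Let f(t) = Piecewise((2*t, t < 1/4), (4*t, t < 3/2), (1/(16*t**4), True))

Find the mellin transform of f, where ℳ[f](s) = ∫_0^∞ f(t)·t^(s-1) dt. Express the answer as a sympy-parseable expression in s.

(970*6**s*s - 3890*6**s - 81*s + 324)/(162*2**(2*s)*(s**2 - 3*s - 4))
  -1 < Re(s) < 4

reversing the common scale on t: t on [0, 1/2); 2*t on [1/2, 3); t**(-4) on [3, ∞)
f breaks at 1/4, 3/2 into 3 integrals to sum
∫ over [0, 1/4) of 2*t·t^(s-1) joins the sum
∫ over [1/4, 3/2) of 4*t·t^(s-1) joins the sum
on [3/2, ∞): add ∫ 1/(16*t**4)·t^(s-1) dt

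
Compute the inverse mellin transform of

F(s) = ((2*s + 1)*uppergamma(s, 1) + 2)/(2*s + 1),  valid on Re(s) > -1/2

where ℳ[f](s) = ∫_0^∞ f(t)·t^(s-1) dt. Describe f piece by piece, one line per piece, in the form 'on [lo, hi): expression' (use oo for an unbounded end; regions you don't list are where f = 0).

on [0, 1): sqrt(t)
on [1, oo): exp(-t)

summing 2 kernel integrals split by 1 yields ℳ[f](s)
between 0 and 1 the integrand is sqrt(t)·t^(s-1)
for t in [1, ∞): the term is ∫ exp(-t)·t^(s-1)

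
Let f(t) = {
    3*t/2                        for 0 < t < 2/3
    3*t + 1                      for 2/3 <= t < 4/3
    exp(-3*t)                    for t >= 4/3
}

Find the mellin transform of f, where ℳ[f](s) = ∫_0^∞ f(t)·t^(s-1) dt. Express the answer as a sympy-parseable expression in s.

invert the common scale on t to get t on [0, 1); 2*t + 1 on [1, 2); exp(-2*t) on [2, ∞)
f breaks at 2/3, 4/3 into 3 integrals to sum
segment 0 to 2/3 holds 3*t/2; add its integral
on [2/3, 4/3) integrate f = (3*t + 1) against the kernel
segment [4/3, ∞) carries exp(-3*t); integrate it

(2**s*s*(s + 1)*uppergamma(s, 4) - 2*4**s*s - 4**s + 5*8**s*s + 8**s)/(6**s*s*(s + 1))
  Re(s) > -1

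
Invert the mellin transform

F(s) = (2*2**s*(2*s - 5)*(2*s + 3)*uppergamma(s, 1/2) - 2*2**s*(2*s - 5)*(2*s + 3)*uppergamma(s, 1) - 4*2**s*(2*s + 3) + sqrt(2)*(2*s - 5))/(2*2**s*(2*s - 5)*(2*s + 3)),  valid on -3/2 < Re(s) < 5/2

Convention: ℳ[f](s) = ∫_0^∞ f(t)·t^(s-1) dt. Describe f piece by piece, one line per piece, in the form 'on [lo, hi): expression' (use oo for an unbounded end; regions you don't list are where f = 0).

on [0, 1/2): t**(3/2)
on [1/2, 1): exp(-t)
on [1, oo): t**(-5/2)

along the cuts 1/2, 1, ℳ[f](s) splits into 3 integrals
segment 0 to 1/2 holds t**(3/2); add its integral
for t in [1/2, 1): the term is ∫ exp(-t)·t^(s-1)
∫ t**(-5/2)·t^(s-1) over [1, ∞)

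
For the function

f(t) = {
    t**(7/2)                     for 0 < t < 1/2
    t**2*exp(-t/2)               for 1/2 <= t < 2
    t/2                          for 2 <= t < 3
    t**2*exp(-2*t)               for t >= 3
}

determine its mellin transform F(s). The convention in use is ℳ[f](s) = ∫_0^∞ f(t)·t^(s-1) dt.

(4*24**s*(s + 1)*(2*s + 7)*uppergamma(s + 2, 1/4) - 4*24**s*(s + 1)*(2*s + 7)*uppergamma(s + 2, 1) - 24**s*(2*s + 7) + 3*6**(2*s)*(2*s + 7)/2 + 6**s*(s + 1)*(2*s + 7)*uppergamma(s + 2, 6)/4 + sqrt(2)*6**s*(s + 1)/8)/(12**s*(s + 1)*(2*s + 7))
  Re(s) > -7/2

invert the shared t-power to get t**(3/2) on [0, 1/2); exp(-t/2) on [1/2, 2); 1/(2*t) on [2, 3); …
f breaks at 1/2, 2, 3 into 4 integrals to sum
segment [0, 1/2) carries t**(7/2); integrate it
on [1/2, 2) integrate f = t**2*exp(-t/2) against the kernel
for t in [2, 3): the term is ∫ t/2·t^(s-1)
the [3, ∞) slice contributes ∫ t**2*exp(-2*t)·t^(s-1) dt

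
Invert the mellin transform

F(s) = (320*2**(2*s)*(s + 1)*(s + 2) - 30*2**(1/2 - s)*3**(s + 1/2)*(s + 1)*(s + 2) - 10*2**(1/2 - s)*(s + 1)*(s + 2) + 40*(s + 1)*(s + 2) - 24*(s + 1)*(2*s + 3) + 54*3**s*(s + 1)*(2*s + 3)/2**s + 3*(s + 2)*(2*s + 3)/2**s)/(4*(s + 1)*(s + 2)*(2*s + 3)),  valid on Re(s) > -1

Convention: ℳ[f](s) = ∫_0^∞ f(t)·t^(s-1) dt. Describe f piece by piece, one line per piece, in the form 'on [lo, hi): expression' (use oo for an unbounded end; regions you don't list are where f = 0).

on [0, 1/2): 3*t/2
on [1/2, 1): 5*t**(3/2)
on [1, 3/2): 6*t**2
on [3/2, 4): 5*t**(3/2)

summing 4 kernel integrals split by 1/2, 1, 3/2 yields ℳ[f](s)
∫ 3*t/2·t^(s-1) over [0, 1/2)
[1/2, 1) adds the kernel integral of 5*t**(3/2)
segment [1, 3/2) carries 6*t**2; integrate it
between 3/2 and 4 the integrand is 5*t**(3/2)·t^(s-1)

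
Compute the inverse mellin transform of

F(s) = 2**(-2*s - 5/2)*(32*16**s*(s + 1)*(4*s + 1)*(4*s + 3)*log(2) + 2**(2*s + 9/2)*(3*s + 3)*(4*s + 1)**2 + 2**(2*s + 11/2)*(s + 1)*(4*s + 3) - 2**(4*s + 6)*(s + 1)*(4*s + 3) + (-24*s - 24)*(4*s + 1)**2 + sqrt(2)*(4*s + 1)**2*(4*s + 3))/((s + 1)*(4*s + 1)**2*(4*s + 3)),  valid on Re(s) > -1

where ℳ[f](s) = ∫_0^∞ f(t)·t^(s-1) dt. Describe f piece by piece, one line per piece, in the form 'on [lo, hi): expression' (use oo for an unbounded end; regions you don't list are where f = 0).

invert the power substitution to get t**2 on [0, 1/2); 3*t**(3/2) on [1/2, 1); sqrt(t)*log(t) on [1, 2)
remove the shared t-power first: t**(3/2) on [0, 1/2); 3*t on [1/2, 1); log(t) on [1, 2)
along the cuts 1/4, 1, ℳ[f](s) splits into 3 integrals
the [0, 1/4) slice contributes ∫ t·t^(s-1) dt
∫ 3*t**(3/4)·t^(s-1) over [1/4, 1)
segment 1 to 4 holds t**(1/4)*log(sqrt(t)); add its integral

on [0, 1/4): t
on [1/4, 1): 3*t**(3/4)
on [1, 4): t**(1/4)*log(sqrt(t))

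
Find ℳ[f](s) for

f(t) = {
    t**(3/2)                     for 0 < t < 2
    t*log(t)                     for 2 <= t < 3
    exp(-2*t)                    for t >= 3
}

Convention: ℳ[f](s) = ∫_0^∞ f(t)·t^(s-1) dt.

linearity at 2, 3 turns ℳ[f](s) into 3 summed integrals
∫ over [0, 2) of t**(3/2)·t^(s-1) joins the sum
over [2, 3), the kernel integral of t*log(t) enters the sum
segment [3, ∞) carries exp(-2*t); integrate it

(-12**s*s*(2*s + 3)*log(4) - 12**s*(2*s + 3)*log(4) + 12**s*(4*s + 6) + 12**s*sqrt(2)*(4*s**2 + 8*s + 4) + 3*18**s*s*(2*s + 3)*log(3) + 18**s*(-6*s - 9) + 3*18**s*(2*s + 3)*log(3) + 3**s*(2*s + 3)*(s**2 + 2*s + 1)*uppergamma(s, 6))/(6**s*(2*s + 3)*(s**2 + 2*s + 1))
  Re(s) > -3/2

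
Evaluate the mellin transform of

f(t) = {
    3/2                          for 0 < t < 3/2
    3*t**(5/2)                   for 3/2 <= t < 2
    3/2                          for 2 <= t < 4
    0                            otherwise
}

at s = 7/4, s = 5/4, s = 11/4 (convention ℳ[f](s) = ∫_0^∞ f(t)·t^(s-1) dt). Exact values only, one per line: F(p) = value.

f breaks at 3/2, 2 into 3 integrals to sum
segment 0 to 3/2 holds 3/2; add its integral
segment 3/2 to 2 holds 3*t**(5/2); add its integral
piece [2, 4): integrate 3/2 against the kernel

F(7/4) = -243*2**(3/4)*3**(1/4)/136 - 12*2**(3/4)/7 + 9*2**(1/4)*3**(3/4)/14 + 48*sqrt(2)/7 + 192*2**(1/4)/17
F(5/4) = -27*2**(1/4)*3**(3/4)/20 - 12*2**(1/4)/5 + 9*2**(3/4)*3**(1/4)/10 + 24*sqrt(2)/5 + 32*2**(3/4)/5
F(11/4) = -243*2**(3/4)*3**(1/4)/112 - 24*2**(3/4)/11 + 27*2**(1/4)*3**(3/4)/44 + 128*2**(1/4)/7 + 192*sqrt(2)/11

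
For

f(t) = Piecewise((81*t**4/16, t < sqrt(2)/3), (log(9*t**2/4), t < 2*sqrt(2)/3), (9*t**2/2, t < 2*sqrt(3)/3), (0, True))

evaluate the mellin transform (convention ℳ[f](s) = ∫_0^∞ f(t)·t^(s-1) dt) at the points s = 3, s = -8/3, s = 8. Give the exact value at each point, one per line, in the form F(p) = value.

F(3) = sqrt(2)*(-9979 + 3780*log(2) + 9072*sqrt(6))/17010
F(-8/3) = 9*6**(2/3)*(-64*6**(2/3) - log(2**(12*2**(1/3) + 96)) + 120 + 183*2**(1/3))/1024
F(8) = 514*log(2)/6561 + 320281/196830

invert the common scale on t to get t**4 on [0, sqrt(2)/2); log(t**2) on [sqrt(2)/2, sqrt(2)); 2*t**2 on [sqrt(2), sqrt(3))
remove the power substitution first: t**2 on [0, 1/2); log(t) on [1/2, 2); 2*t on [2, 3)
decompose at sqrt(2)/3, 2*sqrt(2)/3; ℳ[f](s) sums the 3 pieces' integrals
for t in [0, sqrt(2)/3): the term is ∫ 81*t**4/16·t^(s-1)
on [sqrt(2)/3, 2*sqrt(2)/3) integrate f = log(9*t**2/4) against the kernel
on [2*sqrt(2)/3, 2*sqrt(3)/3) integrate f = 9*t**2/2 against the kernel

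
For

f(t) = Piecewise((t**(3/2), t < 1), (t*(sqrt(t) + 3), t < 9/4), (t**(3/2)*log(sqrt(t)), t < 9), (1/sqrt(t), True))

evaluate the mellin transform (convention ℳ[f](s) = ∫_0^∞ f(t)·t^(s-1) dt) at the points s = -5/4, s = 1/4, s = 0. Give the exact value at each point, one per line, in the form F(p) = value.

F(-5/4) = -4532*sqrt(3)/567 + 2*sqrt(6) + log(2**(2*sqrt(6))*3**(-2*sqrt(6) + 4*sqrt(3))) + 12
F(1/4) = -452*sqrt(3)/147 - 27*sqrt(6)*log(3)/28 - 12/5 + 27*sqrt(6)*log(2)/28 + 3861*sqrt(6)/980 + 108*sqrt(3)*log(3)/7
F(0) = 17/12 + log(57395628*54**(1/4))

invert the shared t-power to get sqrt(t) on [0, 1); sqrt(t) + 3 on [1, 9/4); sqrt(t)*log(sqrt(t)) on [9/4, 9); …
peel off the power substitution: t on [0, 1); t + 3 on [1, 3/2); t*log(t) on [3/2, 3); …
treat the 4 regions marked off by 1, 9/4, 9 separately and sum
the [0, 1) slice contributes ∫ t**(3/2)·t^(s-1) dt
∫ over [1, 9/4) of t*(sqrt(t) + 3)·t^(s-1) joins the sum
segment [9/4, 9) carries t**(3/2)*log(sqrt(t)); integrate it
∫ 1/sqrt(t)·t^(s-1) over [9, ∞)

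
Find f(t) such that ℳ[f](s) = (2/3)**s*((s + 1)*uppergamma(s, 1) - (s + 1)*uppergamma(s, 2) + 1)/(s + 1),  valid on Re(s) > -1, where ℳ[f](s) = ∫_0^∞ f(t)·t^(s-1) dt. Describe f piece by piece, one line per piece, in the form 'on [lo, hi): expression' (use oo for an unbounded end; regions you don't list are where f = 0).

on [0, 2/3): 3*t/2
on [2/3, 4/3): exp(-3*t/2)

strip the common scale on t: t on [0, 1); exp(-t) on [1, 2)
the 2 pieces separated at 2/3 each add one integral
piece [0, 2/3): integrate 3*t/2 against the kernel
over [2/3, 4/3), the kernel integral of exp(-3*t/2) enters the sum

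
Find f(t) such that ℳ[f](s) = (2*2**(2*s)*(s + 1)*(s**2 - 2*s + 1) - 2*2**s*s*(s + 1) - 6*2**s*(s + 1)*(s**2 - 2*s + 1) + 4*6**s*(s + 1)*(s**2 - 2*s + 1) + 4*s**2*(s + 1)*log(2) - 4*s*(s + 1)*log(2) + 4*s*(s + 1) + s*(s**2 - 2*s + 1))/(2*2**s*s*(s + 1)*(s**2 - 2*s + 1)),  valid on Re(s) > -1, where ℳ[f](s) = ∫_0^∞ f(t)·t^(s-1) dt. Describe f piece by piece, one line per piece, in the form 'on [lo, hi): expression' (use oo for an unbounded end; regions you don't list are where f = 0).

on [0, 1/2): t
on [1/2, 1): log(t)/t
on [1, 2): 3
on [2, 3): 2

cuts at 1/2, 1, 2: linearity sums the 4 kernel integrals
segment 0 to 1/2 holds t; add its integral
on [1/2, 1): add ∫ log(t)/t·t^(s-1) dt
for t in [1, 2): the term is ∫ 3·t^(s-1)
segment 2 to 3 holds 2; add its integral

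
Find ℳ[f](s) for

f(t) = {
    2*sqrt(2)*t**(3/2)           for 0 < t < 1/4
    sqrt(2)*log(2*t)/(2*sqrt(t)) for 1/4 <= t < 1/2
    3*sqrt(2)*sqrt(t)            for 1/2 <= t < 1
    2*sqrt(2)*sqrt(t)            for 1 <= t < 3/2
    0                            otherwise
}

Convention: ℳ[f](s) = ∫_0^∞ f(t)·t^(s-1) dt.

remove the common scale on t first: t**(3/2) on [0, 1/2); log(t)/sqrt(t) on [1/2, 1); 3*sqrt(t) on [1, 2); …
strip the shared t-power: t on [0, 1/2); log(t)/t on [1/2, 1); 3 on [1, 2); …
split f at 1/4, 1/2, 1: ℳ[f](s) collects 4 kernel integrals
over [0, 1/4), the kernel integral of 2*sqrt(2)*t**(3/2) enters the sum
over [1/4, 1/2), the kernel integral of sqrt(2)*log(2*t)/(2*sqrt(t)) enters the sum
on [1/2, 1) integrate f = 3*sqrt(2)*sqrt(t) against the kernel
∫ 2*sqrt(2)*sqrt(t)·t^(s-1) over [1, 3/2)

2**(-2*s - 1/2)*(-3*2**(s + 3/2)*(2*s + 3)*(8*s - (2*s + 1)**2) + 2**(s + 5/2)*(2*s + 1)*(2*s + 3) + 2**(2*s + 2)*(2*s + 3)*(8*s - (2*s + 1)**2) + 4*6**(s + 1/2)*(2*s + 3)*(8*s - (2*s + 1)**2) - 4*(2*s + 1)**2*(2*s + 3)*log(2) - 8*(2*s + 1)*(2*s + 3) + 8*(2*s + 1)*(2*s + 3)*log(2) + (2*s + 1)*(8*s - (2*s + 1)**2))/((2*s + 1)*(2*s + 3)*(8*s - (2*s + 1)**2))
  Re(s) > -3/2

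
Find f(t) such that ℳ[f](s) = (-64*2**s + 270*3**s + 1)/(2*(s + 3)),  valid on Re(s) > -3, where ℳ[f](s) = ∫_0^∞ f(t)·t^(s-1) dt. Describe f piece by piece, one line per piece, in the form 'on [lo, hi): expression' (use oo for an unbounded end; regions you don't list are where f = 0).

on [0, 1): 3*t**3/2
on [1, 2): t**3
on [2, 3): 5*t**3

linearity at 1, 2 turns ℳ[f](s) into 3 summed integrals
between 0 and 1 the integrand is 3*t**3/2·t^(s-1)
between 1 and 2 the integrand is t**3·t^(s-1)
on [2, 3): add ∫ 5*t**3·t^(s-1) dt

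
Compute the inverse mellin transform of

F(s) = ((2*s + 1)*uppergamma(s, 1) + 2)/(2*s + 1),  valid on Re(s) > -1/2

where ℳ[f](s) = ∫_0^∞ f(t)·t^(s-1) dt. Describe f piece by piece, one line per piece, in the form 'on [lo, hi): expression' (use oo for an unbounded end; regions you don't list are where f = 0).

treat the 2 regions marked off by 1 separately and sum
∫ over [0, 1) of sqrt(t)·t^(s-1) joins the sum
on [1, ∞) integrate f = exp(-t) against the kernel

on [0, 1): sqrt(t)
on [1, oo): exp(-t)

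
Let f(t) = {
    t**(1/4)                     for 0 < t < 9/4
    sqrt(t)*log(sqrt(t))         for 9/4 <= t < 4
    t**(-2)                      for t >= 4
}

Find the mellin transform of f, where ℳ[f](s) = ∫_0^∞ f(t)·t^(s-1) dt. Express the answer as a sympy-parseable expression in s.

(64*2**(4*s)*s*(2*s - 4)*(4*s + 1)*log(2) - 32*2**(4*s)*(2*s - 4)*(4*s + 1) + 32*2**(4*s)*(2*s - 4)*(4*s + 1)*log(2) - 2**(4*s)*(4*s + 1)*(4*s**2 + 4*s + 1) - 48*3**(2*s)*s*(2*s - 4)*(4*s + 1)*log(3) + 48*3**(2*s)*s*(2*s - 4)*(4*s + 1)*log(2) - 24*3**(2*s)*(2*s - 4)*(4*s + 1)*log(3) + 24*3**(2*s)*(2*s - 4)*(4*s + 1)*log(2) + 24*3**(2*s)*(2*s - 4)*(4*s + 1) + 16*3**(2*s)*sqrt(6)*(2*s - 4)*(4*s**2 + 4*s + 1))/(8*2**(2*s)*(2*s - 4)*(4*s + 1)*(4*s**2 + 4*s + 1))
  -1/4 < Re(s) < 2

the power substitution comes off first: sqrt(t) on [0, 3/2); t*log(t) on [3/2, 2); t**(-4) on [2, ∞)
summing 3 kernel integrals split by 9/4, 4 yields ℳ[f](s)
∫ over [0, 9/4) of t**(1/4)·t^(s-1) joins the sum
for t in [9/4, 4): the term is ∫ sqrt(t)*log(sqrt(t))·t^(s-1)
the [4, ∞) slice contributes ∫ t**(-2)·t^(s-1) dt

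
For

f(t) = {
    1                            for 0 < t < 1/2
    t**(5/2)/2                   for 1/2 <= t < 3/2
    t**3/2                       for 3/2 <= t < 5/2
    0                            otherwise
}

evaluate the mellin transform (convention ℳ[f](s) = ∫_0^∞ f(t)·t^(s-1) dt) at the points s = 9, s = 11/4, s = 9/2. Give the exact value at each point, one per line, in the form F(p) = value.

cuts at 1/2, 3/2: linearity sums the 3 kernel integrals
on [0, 1/2): add ∫ 1·t^(s-1) dt
∫ t**(5/2)/2·t^(s-1) over [1/2, 3/2)
between 3/2 and 5/2 the integrand is t**3/2·t^(s-1)

F(9) = -sqrt(2)/94208 + 177147*sqrt(6)/94208 + 22838363/9216
F(11/4) = 2**(1/4)*(-56133*3**(3/4) - 253*sqrt(2) + 7728 + 61479*sqrt(2)*3**(1/4) + 721875*5**(3/4))/170016
F(9/2) = -729*sqrt(6)/1280 + sqrt(2)/144 + 1093/896 + 15625*sqrt(10)/768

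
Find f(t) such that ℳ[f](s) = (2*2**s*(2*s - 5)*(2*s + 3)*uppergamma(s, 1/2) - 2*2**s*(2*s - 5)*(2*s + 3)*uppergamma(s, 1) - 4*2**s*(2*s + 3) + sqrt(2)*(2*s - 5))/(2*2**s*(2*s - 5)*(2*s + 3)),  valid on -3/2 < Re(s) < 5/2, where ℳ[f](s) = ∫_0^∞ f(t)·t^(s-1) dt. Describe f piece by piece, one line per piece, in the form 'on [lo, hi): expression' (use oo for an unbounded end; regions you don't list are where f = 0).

f breaks at 1/2, 1 into 3 integrals to sum
over [0, 1/2), the kernel integral of t**(3/2) enters the sum
∫ exp(-t)·t^(s-1) over [1/2, 1)
for t in [1, ∞): the term is ∫ t**(-5/2)·t^(s-1)

on [0, 1/2): t**(3/2)
on [1/2, 1): exp(-t)
on [1, oo): t**(-5/2)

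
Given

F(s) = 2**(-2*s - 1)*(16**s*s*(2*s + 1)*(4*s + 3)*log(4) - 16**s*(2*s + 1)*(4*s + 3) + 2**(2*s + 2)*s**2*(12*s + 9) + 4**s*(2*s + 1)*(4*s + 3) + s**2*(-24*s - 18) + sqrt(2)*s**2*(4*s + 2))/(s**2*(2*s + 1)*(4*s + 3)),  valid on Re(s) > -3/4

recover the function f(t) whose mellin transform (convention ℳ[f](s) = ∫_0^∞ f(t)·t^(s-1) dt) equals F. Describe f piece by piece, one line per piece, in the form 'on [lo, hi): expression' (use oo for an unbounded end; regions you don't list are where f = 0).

on [0, 1/4): t**(3/4)
on [1/4, 1): 3*sqrt(t)
on [1, 4): log(sqrt(t))

back out the power substitution: t**(3/2) on [0, 1/2); 3*t on [1/2, 1); log(t) on [1, 2)
along the cuts 1/4, 1, ℳ[f](s) splits into 3 integrals
∫ over [0, 1/4) of t**(3/4)·t^(s-1) joins the sum
∫ 3*sqrt(t)·t^(s-1) over [1/4, 1)
piece [1, 4): integrate log(sqrt(t)) against the kernel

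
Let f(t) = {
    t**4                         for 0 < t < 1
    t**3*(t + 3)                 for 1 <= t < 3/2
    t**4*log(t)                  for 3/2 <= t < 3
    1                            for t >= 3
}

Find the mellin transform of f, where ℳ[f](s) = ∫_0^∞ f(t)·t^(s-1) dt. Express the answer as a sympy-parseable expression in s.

2**(-s - 3)*(-162*2**(s + 3)*s*(s + 3)*(2*s + (s + 3)**2 + 7) - 162*2**(s + 3)*s*(2*s + (s + 3)**2 + 7) - 81*3**(s + 3)*s*(s + 3)**2*(s + 4)*log(3) + 81*3**(s + 3)*s*(s + 3)**2*(s + 4)*log(2) - 81*3**(s + 3)*s*(s + 3)*(s + 4)*log(3) + 81*3**(s + 3)*s*(s + 3)*(s + 4)*log(2) + 81*3**(s + 3)*s*(s + 3)*(s + 4) + 243*3**(s + 3)*s*(s + 3)*(2*s + (s + 3)**2 + 7) + 162*3**(s + 3)*s*(2*s + (s + 3)**2 + 7) + 162*6**(s + 3)*s*(s + 3)**2*(s + 4)*log(3) - 162*6**(s + 3)*s*(s + 3)*(s + 4) + 162*6**(s + 3)*s*(s + 3)*(s + 4)*log(3) - 2*6**(s + 3)*(s + 3)*(s + 4)*(2*s + (s + 3)**2 + 7))/(54*s*(s + 3)*(s + 4)*(2*s + (s + 3)**2 + 7))
  -4 < Re(s) < 0

invert the shared t-power to get t**3 on [0, 1); t**2*(t + 3) on [1, 3/2); t**3*log(t) on [3/2, 3); …
back out the shared t-power: t on [0, 1); t + 3 on [1, 3/2); t*log(t) on [3/2, 3); …
along the cuts 1, 3/2, 3, ℳ[f](s) splits into 4 integrals
∫ over [0, 1) of t**4·t^(s-1) joins the sum
on [1, 3/2) integrate f = t**3*(t + 3) against the kernel
the [3/2, 3) slice contributes ∫ t**4*log(t)·t^(s-1) dt
∫ 1·t^(s-1) over [3, ∞)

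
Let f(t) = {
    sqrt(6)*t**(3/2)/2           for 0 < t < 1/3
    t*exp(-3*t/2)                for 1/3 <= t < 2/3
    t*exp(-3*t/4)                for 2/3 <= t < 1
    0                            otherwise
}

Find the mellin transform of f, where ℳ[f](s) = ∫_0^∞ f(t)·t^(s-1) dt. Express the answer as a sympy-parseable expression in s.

the shared t-power comes off first: sqrt(6)*sqrt(t)/2 on [0, 1/3); exp(-3*t/2) on [1/3, 2/3); exp(-3*t/4) on [2/3, 1)
back out the common scale on t: sqrt(3)*sqrt(t) on [0, 1/6); exp(-3*t) on [1/6, 1/3); exp(-3*t/2) on [1/3, 1/2)
invert the common scale on t to get sqrt(t) on [0, 1/2); exp(-t) on [1/2, 1); exp(-t/2) on [1, 3/2)
treat the 3 regions marked off by 1/3, 2/3 separately and sum
segment [0, 1/3) carries sqrt(6)*t**(3/2)/2; integrate it
the [1/3, 2/3) slice contributes ∫ t*exp(-3*t/2)·t^(s-1) dt
∫ t*exp(-3*t/4)·t^(s-1) over [2/3, 1)

(4*2**(2*s)*(2*s + 3)*uppergamma(s + 1, 1/2) - 4*2**(2*s)*(2*s + 3)*uppergamma(s + 1, 3/4) + 2*2**s*(2*s + 3)*uppergamma(s + 1, 1/2) - 2*2**s*(2*s + 3)*uppergamma(s + 1, 1) + sqrt(2))/(3*3**s*(2*s + 3))
  Re(s) > -3/2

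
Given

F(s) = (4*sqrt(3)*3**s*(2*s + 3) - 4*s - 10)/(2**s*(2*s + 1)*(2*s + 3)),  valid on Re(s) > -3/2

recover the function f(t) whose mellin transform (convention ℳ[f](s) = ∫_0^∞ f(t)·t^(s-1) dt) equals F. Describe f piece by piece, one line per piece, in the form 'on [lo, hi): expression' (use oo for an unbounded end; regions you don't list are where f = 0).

undo the common scale on t: t**(3/2) on [0, 1); 2*sqrt(t) on [1, 3)
linearity at 1/2 turns ℳ[f](s) into 2 summed integrals
for t in [0, 1/2): the term is ∫ 2*sqrt(2)*t**(3/2)·t^(s-1)
between 1/2 and 3/2 the integrand is 2*sqrt(2)*sqrt(t)·t^(s-1)

on [0, 1/2): 2*sqrt(2)*t**(3/2)
on [1/2, 3/2): 2*sqrt(2)*sqrt(t)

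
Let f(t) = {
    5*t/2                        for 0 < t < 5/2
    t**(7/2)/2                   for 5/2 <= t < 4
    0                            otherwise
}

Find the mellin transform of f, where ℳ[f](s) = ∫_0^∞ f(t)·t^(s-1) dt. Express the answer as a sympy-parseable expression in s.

(2*4**(s + 7/2)*(s + 1) + 5*(5/2)**(s + 1)*(2*s + 7) - 2*(5/2)**(s + 7/2)*(s + 1))/(2*(s + 1)*(2*s + 7))
  Re(s) > -1

linearity at 5/2 turns ℳ[f](s) into 2 summed integrals
on [0, 5/2) integrate f = 5*t/2 against the kernel
between 5/2 and 4 the integrand is t**(7/2)/2·t^(s-1)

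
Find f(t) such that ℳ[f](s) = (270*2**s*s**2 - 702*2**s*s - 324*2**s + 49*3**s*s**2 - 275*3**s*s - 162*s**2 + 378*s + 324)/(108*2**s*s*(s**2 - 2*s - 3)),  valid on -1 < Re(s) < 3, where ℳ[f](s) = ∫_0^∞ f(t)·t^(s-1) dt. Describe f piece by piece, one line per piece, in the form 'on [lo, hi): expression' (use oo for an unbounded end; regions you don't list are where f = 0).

on [0, 1/2): t
on [1/2, 1): 2*t + 1
on [1, 3/2): t/2
on [3/2, oo): t**(-3)

breakpoints 1/2, 1, 3/2: one integral from each of the 4 segments
piece [0, 1/2): integrate t against the kernel
piece [1/2, 1): integrate (2*t + 1) against the kernel
[1, 3/2) adds the kernel integral of t/2
∫ t**(-3)·t^(s-1) over [3/2, ∞)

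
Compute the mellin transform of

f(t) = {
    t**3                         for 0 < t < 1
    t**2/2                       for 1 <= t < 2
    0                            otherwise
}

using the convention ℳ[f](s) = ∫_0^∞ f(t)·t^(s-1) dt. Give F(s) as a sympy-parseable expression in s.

(2**(s + 2)*(s + 3) + s + 1)/(2*(s + 2)*(s + 3))
  Re(s) > -3

reversing the shared t-power: t on [0, 1); 1/2 on [1, 2)
along the cuts 1, ℳ[f](s) splits into 2 integrals
[0, 1) adds the kernel integral of t**3
segment [1, 2) carries t**2/2; integrate it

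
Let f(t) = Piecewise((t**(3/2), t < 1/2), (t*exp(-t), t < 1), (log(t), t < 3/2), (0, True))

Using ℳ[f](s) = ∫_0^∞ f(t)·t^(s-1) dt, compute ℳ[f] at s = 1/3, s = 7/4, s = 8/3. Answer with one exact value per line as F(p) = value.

remove the shared t-power first: t**(5/2) on [0, 1/2); t**2*exp(-t) on [1/2, 1); t*log(t) on [1, 3/2)
back out the shared t-power: sqrt(t) on [0, 1/2); exp(-t) on [1/2, 1); log(t)/t on [1, 3/2)
slice at 1/2, 1, transform all 3 pieces, and sum them
segment [0, 1/2) carries t**(3/2); integrate it
segment [1/2, 1) carries t*exp(-t); integrate it
∫ log(t)·t^(s-1) over [1, 3/2)

F(1/3) = -9*2**(2/3)*3**(1/3)/2 - uppergamma(4/3, 1) + 3*2**(1/6)/22 + uppergamma(4/3, 1/2) + log(3**(3*2**(2/3)*3**(1/3)/2)/2**(3*2**(2/3)*3**(1/3)/2)) + 9
F(7/4) = -uppergamma(11/4, 1) - 12*2**(1/4)*3**(3/4)/49 + 2**(3/4)/52 + 16/49 + log(3**(3*2**(1/4)*3**(3/4)/7)/2**(3*2**(1/4)*3**(3/4)/7)) + uppergamma(11/4, 1/2)
F(8/3) = -uppergamma(11/3, 1) - 81*2**(1/3)*3**(2/3)/512 + 3*2**(5/6)/400 + 9/64 + log(3**(27*2**(1/3)*3**(2/3)/64)/2**(27*2**(1/3)*3**(2/3)/64)) + uppergamma(11/3, 1/2)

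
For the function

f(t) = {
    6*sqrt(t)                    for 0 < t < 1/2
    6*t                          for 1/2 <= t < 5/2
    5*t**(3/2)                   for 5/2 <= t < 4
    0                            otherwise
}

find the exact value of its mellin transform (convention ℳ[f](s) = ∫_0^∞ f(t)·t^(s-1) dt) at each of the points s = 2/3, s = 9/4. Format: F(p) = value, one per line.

F(2/3) = -375*2**(5/6)*5**(1/6)/52 + 9*2**(5/6)/7 + 9*2**(1/3)*5**(2/3)/2 + 4683*2**(1/3)/130
F(9/4) = -125*2**(1/4)*5**(3/4)/12 - 3*2**(3/4)/26 + 3*2**(1/4)/11 + 375*2**(3/4)*5**(1/4)/26 + 512*sqrt(2)/3

breakpoints 1/2, 5/2: one integral from each of the 3 segments
piece [0, 1/2): integrate 6*sqrt(t) against the kernel
[1/2, 5/2) adds the kernel integral of 6*t
on [5/2, 4) integrate f = 5*t**(3/2) against the kernel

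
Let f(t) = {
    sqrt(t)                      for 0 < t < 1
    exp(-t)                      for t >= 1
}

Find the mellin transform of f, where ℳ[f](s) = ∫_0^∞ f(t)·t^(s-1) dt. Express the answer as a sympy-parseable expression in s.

integrate the 2 segments split at 1, then add the results
segment 0 to 1 holds sqrt(t); add its integral
[1, ∞) adds the kernel integral of exp(-t)

((2*s + 1)*uppergamma(s, 1) + 2)/(2*s + 1)
  Re(s) > -1/2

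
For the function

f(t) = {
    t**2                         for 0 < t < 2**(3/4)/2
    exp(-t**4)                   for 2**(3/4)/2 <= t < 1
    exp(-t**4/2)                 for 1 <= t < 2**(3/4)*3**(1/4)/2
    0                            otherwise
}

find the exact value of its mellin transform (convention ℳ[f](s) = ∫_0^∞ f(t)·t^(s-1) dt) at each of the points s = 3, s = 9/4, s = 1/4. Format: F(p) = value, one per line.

F(3) = -2**(3/4)*uppergamma(3/4, 3/4)/4 - uppergamma(3/4, 1)/4 + 2**(3/4)/20 + uppergamma(3/4, 1/2)/4 + 2**(3/4)*uppergamma(3/4, 1/2)/4
F(9/4) = -2**(9/16)*uppergamma(9/16, 3/4)/4 - uppergamma(9/16, 1)/4 + 2**(15/16)/17 + uppergamma(9/16, 1/2)/4 + 2**(9/16)*uppergamma(9/16, 1/2)/4
F(1/4) = -2**(1/16)*uppergamma(1/16, 3/4)/4 - uppergamma(1/16, 1)/4 + uppergamma(1/16, 1/2)/4 + 2**(1/16)*uppergamma(1/16, 1/2)/4 + 2*2**(7/16)/9

strip the power substitution: t on [0, sqrt(2)/2); exp(-t**2) on [sqrt(2)/2, 1); exp(-t**2/2) on [1, sqrt(6)/2)
reversing the power substitution: sqrt(t) on [0, 1/2); exp(-t) on [1/2, 1); exp(-t/2) on [1, 3/2)
along the cuts 2**(3/4)/2, 1, ℳ[f](s) splits into 3 integrals
between 0 and 2**(3/4)/2 the integrand is t**2·t^(s-1)
∫ over [2**(3/4)/2, 1) of exp(-t**4)·t^(s-1) joins the sum
∫ exp(-t**4/2)·t^(s-1) over [1, 2**(3/4)*3**(1/4)/2)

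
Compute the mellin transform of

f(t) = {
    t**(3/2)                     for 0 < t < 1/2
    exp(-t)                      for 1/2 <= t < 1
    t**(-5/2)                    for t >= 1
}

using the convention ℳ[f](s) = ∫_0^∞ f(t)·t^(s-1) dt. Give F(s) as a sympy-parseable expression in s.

along the cuts 1/2, 1, ℳ[f](s) splits into 3 integrals
piece [0, 1/2): integrate t**(3/2) against the kernel
for t in [1/2, 1): the term is ∫ exp(-t)·t^(s-1)
segment 1 to ∞ holds t**(-5/2); add its integral

(2*2**s*(2*s - 5)*(2*s + 3)*uppergamma(s, 1/2) - 2*2**s*(2*s - 5)*(2*s + 3)*uppergamma(s, 1) - 4*2**s*(2*s + 3) + sqrt(2)*(2*s - 5))/(2*2**s*(2*s - 5)*(2*s + 3))
  -3/2 < Re(s) < 5/2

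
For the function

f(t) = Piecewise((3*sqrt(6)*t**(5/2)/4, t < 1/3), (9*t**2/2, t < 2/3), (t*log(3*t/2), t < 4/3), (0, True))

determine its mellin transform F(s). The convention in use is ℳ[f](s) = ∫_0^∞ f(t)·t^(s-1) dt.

(8*2**(2*s)*(s + 1)*(s + 2)*(2*s + 5)*log(2) - 8*2**(2*s)*(s + 2)*(2*s + 5) + 12*2**s*(s + 1)**2*(2*s + 5) + 4*2**s*(s + 2)*(2*s + 5) + sqrt(2)*(s + 1)**2*(s + 2) - 3*(s + 1)**2*(2*s + 5))/(6*3**s*(s + 1)**2*(s + 2)*(2*s + 5))
  Re(s) > -5/2

peel off the shared t-power: 3*sqrt(6)*t**(3/2)/4 on [0, 1/3); 9*t/2 on [1/3, 2/3); log(3*t/2) on [2/3, 4/3)
invert the common scale on t to get t**(3/2) on [0, 1/2); 3*t on [1/2, 1); log(t) on [1, 2)
split f at 1/3, 2/3: ℳ[f](s) collects 3 kernel integrals
piece [0, 1/3): integrate 3*sqrt(6)*t**(5/2)/4 against the kernel
∫ 9*t**2/2·t^(s-1) over [1/3, 2/3)
∫ over [2/3, 4/3) of t*log(3*t/2)·t^(s-1) joins the sum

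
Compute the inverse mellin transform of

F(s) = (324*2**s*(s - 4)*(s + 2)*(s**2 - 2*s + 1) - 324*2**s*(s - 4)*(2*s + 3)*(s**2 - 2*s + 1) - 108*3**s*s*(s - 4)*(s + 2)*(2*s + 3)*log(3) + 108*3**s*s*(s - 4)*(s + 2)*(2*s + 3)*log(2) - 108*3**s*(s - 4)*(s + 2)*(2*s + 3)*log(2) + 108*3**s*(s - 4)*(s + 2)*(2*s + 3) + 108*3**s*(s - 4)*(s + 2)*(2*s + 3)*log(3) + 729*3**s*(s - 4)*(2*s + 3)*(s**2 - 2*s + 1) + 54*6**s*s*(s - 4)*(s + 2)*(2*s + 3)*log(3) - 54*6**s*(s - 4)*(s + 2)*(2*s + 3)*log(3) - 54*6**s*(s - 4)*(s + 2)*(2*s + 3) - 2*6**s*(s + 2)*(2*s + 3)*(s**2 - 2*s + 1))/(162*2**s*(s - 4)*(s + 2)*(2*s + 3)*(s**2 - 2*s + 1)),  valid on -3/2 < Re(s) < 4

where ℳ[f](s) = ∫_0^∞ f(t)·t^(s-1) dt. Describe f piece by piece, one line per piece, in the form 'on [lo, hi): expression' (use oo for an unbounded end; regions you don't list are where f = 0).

on [0, 1): t**(3/2)
on [1, 3/2): 2*t**2
on [3/2, 3): log(t)/t
on [3, oo): t**(-4)

cuts at 1, 3/2, 3: linearity sums the 4 kernel integrals
[0, 1) adds the kernel integral of t**(3/2)
between 1 and 3/2 the integrand is 2*t**2·t^(s-1)
on [3/2, 3) integrate f = log(t)/t against the kernel
[3, ∞) adds the kernel integral of t**(-4)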